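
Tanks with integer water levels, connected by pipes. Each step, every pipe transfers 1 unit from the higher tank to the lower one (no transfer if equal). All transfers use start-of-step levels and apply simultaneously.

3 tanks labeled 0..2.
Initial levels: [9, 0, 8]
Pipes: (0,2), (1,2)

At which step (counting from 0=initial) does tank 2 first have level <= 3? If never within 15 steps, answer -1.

Step 1: flows [0->2,2->1] -> levels [8 1 8]
Step 2: flows [0=2,2->1] -> levels [8 2 7]
Step 3: flows [0->2,2->1] -> levels [7 3 7]
Step 4: flows [0=2,2->1] -> levels [7 4 6]
Step 5: flows [0->2,2->1] -> levels [6 5 6]
Step 6: flows [0=2,2->1] -> levels [6 6 5]
Step 7: flows [0->2,1->2] -> levels [5 5 7]
Step 8: flows [2->0,2->1] -> levels [6 6 5]
  -> period-2 cycle (repeats step 6); tank 2 never drops to <=3
Tank 2 never reaches <=3 within 15 steps

Answer: -1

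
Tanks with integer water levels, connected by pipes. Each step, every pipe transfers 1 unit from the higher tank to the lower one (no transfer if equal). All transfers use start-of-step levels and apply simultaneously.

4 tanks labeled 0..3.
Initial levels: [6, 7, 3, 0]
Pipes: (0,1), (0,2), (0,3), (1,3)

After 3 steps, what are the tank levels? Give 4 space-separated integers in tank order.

Step 1: flows [1->0,0->2,0->3,1->3] -> levels [5 5 4 2]
Step 2: flows [0=1,0->2,0->3,1->3] -> levels [3 4 5 4]
Step 3: flows [1->0,2->0,3->0,1=3] -> levels [6 3 4 3]

Answer: 6 3 4 3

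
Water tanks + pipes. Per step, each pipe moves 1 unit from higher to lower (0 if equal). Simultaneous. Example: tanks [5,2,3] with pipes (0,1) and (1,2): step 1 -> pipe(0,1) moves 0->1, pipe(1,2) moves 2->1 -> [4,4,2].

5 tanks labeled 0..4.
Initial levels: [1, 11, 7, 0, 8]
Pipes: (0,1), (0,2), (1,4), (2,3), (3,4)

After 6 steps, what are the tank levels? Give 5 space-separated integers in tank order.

Step 1: flows [1->0,2->0,1->4,2->3,4->3] -> levels [3 9 5 2 8]
Step 2: flows [1->0,2->0,1->4,2->3,4->3] -> levels [5 7 3 4 8]
Step 3: flows [1->0,0->2,4->1,3->2,4->3] -> levels [5 7 5 4 6]
Step 4: flows [1->0,0=2,1->4,2->3,4->3] -> levels [6 5 4 6 6]
Step 5: flows [0->1,0->2,4->1,3->2,3=4] -> levels [4 7 6 5 5]
Step 6: flows [1->0,2->0,1->4,2->3,3=4] -> levels [6 5 4 6 6]

Answer: 6 5 4 6 6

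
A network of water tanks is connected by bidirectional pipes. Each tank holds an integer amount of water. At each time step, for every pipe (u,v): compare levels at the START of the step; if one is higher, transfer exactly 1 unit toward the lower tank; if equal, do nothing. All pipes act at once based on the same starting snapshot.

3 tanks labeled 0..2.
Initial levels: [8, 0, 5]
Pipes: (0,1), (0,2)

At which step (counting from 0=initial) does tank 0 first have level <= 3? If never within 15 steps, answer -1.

Answer: 6

Derivation:
Step 1: flows [0->1,0->2] -> levels [6 1 6]
Step 2: flows [0->1,0=2] -> levels [5 2 6]
Step 3: flows [0->1,2->0] -> levels [5 3 5]
Step 4: flows [0->1,0=2] -> levels [4 4 5]
Step 5: flows [0=1,2->0] -> levels [5 4 4]
Step 6: flows [0->1,0->2] -> levels [3 5 5]
Tank 0 first reaches <=3 at step 6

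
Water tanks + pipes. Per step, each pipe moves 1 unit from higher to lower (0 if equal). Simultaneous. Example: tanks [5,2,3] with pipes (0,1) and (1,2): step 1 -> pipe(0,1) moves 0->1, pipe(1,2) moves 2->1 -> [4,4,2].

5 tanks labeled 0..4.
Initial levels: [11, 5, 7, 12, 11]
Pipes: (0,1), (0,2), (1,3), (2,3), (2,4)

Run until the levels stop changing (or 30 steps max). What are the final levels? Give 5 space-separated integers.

Answer: 10 9 7 10 10

Derivation:
Step 1: flows [0->1,0->2,3->1,3->2,4->2] -> levels [9 7 10 10 10]
Step 2: flows [0->1,2->0,3->1,2=3,2=4] -> levels [9 9 9 9 10]
Step 3: flows [0=1,0=2,1=3,2=3,4->2] -> levels [9 9 10 9 9]
Step 4: flows [0=1,2->0,1=3,2->3,2->4] -> levels [10 9 7 10 10]
Step 5: flows [0->1,0->2,3->1,3->2,4->2] -> levels [8 11 10 8 9]
Step 6: flows [1->0,2->0,1->3,2->3,2->4] -> levels [10 9 7 10 10]
  -> period-2 cycle: step 6 state = step 4 state; never stabilizes
  -> state at step 30: (30-4) mod 2 = 0, same as step 4 -> [10 9 7 10 10]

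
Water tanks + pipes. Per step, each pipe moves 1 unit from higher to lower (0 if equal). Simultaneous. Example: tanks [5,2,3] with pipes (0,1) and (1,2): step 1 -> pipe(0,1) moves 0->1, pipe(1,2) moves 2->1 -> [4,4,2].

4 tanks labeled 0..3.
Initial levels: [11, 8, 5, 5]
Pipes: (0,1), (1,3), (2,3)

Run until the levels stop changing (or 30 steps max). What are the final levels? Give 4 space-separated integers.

Step 1: flows [0->1,1->3,2=3] -> levels [10 8 5 6]
Step 2: flows [0->1,1->3,3->2] -> levels [9 8 6 6]
Step 3: flows [0->1,1->3,2=3] -> levels [8 8 6 7]
Step 4: flows [0=1,1->3,3->2] -> levels [8 7 7 7]
Step 5: flows [0->1,1=3,2=3] -> levels [7 8 7 7]
Step 6: flows [1->0,1->3,2=3] -> levels [8 6 7 8]
Step 7: flows [0->1,3->1,3->2] -> levels [7 8 8 6]
Step 8: flows [1->0,1->3,2->3] -> levels [8 6 7 8]
  -> period-2 cycle: step 8 state = step 6 state; never stabilizes
  -> state at step 30: (30-6) mod 2 = 0, same as step 6 -> [8 6 7 8]

Answer: 8 6 7 8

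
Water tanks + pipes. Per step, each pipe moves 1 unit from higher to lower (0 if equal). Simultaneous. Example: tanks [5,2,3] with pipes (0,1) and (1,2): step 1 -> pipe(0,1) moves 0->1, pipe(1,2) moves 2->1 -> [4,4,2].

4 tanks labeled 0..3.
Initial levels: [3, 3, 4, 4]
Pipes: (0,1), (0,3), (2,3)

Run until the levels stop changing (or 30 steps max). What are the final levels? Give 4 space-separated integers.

Step 1: flows [0=1,3->0,2=3] -> levels [4 3 4 3]
Step 2: flows [0->1,0->3,2->3] -> levels [2 4 3 5]
Step 3: flows [1->0,3->0,3->2] -> levels [4 3 4 3]
  -> period-2 cycle: step 3 state = step 1 state; never stabilizes
  -> state at step 30: (30-1) mod 2 = 1, same as step 2 -> [2 4 3 5]

Answer: 2 4 3 5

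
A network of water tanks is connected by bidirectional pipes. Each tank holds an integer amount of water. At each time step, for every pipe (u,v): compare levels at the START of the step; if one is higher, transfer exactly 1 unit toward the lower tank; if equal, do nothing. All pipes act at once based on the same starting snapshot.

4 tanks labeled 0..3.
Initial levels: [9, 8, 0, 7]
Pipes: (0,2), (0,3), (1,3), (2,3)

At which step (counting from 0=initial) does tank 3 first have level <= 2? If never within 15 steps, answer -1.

Step 1: flows [0->2,0->3,1->3,3->2] -> levels [7 7 2 8]
Step 2: flows [0->2,3->0,3->1,3->2] -> levels [7 8 4 5]
Step 3: flows [0->2,0->3,1->3,3->2] -> levels [5 7 6 6]
Step 4: flows [2->0,3->0,1->3,2=3] -> levels [7 6 5 6]
Step 5: flows [0->2,0->3,1=3,3->2] -> levels [5 6 7 6]
Step 6: flows [2->0,3->0,1=3,2->3] -> levels [7 6 5 6]
  -> period-2 cycle (repeats step 4); tank 3 never drops to <=2
Tank 3 never reaches <=2 within 15 steps

Answer: -1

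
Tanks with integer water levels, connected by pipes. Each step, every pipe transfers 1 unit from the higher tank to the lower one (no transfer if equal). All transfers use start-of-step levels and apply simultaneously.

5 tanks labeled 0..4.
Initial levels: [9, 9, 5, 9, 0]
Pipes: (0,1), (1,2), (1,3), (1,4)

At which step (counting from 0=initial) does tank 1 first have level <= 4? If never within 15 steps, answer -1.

Step 1: flows [0=1,1->2,1=3,1->4] -> levels [9 7 6 9 1]
Step 2: flows [0->1,1->2,3->1,1->4] -> levels [8 7 7 8 2]
Step 3: flows [0->1,1=2,3->1,1->4] -> levels [7 8 7 7 3]
Step 4: flows [1->0,1->2,1->3,1->4] -> levels [8 4 8 8 4]
Tank 1 first reaches <=4 at step 4

Answer: 4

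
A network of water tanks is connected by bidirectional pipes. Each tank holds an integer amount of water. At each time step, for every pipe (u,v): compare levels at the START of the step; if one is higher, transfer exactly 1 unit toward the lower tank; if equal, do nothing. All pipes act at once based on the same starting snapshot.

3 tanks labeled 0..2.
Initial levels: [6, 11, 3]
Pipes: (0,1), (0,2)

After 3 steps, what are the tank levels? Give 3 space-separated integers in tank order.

Answer: 6 8 6

Derivation:
Step 1: flows [1->0,0->2] -> levels [6 10 4]
Step 2: flows [1->0,0->2] -> levels [6 9 5]
Step 3: flows [1->0,0->2] -> levels [6 8 6]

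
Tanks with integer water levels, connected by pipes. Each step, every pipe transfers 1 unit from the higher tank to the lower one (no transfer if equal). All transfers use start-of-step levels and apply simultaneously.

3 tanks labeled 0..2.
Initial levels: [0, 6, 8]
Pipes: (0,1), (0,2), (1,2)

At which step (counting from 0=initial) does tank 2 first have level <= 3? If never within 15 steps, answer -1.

Answer: -1

Derivation:
Step 1: flows [1->0,2->0,2->1] -> levels [2 6 6]
Step 2: flows [1->0,2->0,1=2] -> levels [4 5 5]
Step 3: flows [1->0,2->0,1=2] -> levels [6 4 4]
Step 4: flows [0->1,0->2,1=2] -> levels [4 5 5]
  -> period-2 cycle (repeats step 2); tank 2 never drops to <=3
Tank 2 never reaches <=3 within 15 steps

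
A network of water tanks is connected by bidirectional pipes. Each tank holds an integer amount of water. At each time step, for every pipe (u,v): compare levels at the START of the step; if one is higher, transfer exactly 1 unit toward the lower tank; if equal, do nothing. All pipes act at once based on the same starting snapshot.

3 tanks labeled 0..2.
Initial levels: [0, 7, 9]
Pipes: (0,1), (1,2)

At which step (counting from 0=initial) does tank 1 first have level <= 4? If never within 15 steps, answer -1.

Step 1: flows [1->0,2->1] -> levels [1 7 8]
Step 2: flows [1->0,2->1] -> levels [2 7 7]
Step 3: flows [1->0,1=2] -> levels [3 6 7]
Step 4: flows [1->0,2->1] -> levels [4 6 6]
Step 5: flows [1->0,1=2] -> levels [5 5 6]
Step 6: flows [0=1,2->1] -> levels [5 6 5]
Step 7: flows [1->0,1->2] -> levels [6 4 6]
Tank 1 first reaches <=4 at step 7

Answer: 7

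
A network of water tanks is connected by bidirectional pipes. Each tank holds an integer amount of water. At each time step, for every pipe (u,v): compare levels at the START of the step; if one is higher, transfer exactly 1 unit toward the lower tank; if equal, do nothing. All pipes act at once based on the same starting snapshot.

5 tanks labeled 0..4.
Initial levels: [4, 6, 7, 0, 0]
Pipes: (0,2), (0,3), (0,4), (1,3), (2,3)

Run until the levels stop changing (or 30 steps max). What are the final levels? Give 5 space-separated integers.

Step 1: flows [2->0,0->3,0->4,1->3,2->3] -> levels [3 5 5 3 1]
Step 2: flows [2->0,0=3,0->4,1->3,2->3] -> levels [3 4 3 5 2]
Step 3: flows [0=2,3->0,0->4,3->1,3->2] -> levels [3 5 4 2 3]
Step 4: flows [2->0,0->3,0=4,1->3,2->3] -> levels [3 4 2 5 3]
Step 5: flows [0->2,3->0,0=4,3->1,3->2] -> levels [3 5 4 2 3]
  -> period-2 cycle: step 5 state = step 3 state; never stabilizes
  -> state at step 30: (30-3) mod 2 = 1, same as step 4 -> [3 4 2 5 3]

Answer: 3 4 2 5 3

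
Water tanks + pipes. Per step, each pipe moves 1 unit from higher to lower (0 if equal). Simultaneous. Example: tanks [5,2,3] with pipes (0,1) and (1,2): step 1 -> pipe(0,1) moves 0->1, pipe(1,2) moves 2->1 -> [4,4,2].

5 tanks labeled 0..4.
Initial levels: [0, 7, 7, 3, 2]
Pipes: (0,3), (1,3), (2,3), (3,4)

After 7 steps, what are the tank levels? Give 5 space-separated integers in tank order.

Answer: 3 3 3 7 3

Derivation:
Step 1: flows [3->0,1->3,2->3,3->4] -> levels [1 6 6 3 3]
Step 2: flows [3->0,1->3,2->3,3=4] -> levels [2 5 5 4 3]
Step 3: flows [3->0,1->3,2->3,3->4] -> levels [3 4 4 4 4]
Step 4: flows [3->0,1=3,2=3,3=4] -> levels [4 4 4 3 4]
Step 5: flows [0->3,1->3,2->3,4->3] -> levels [3 3 3 7 3]
Step 6: flows [3->0,3->1,3->2,3->4] -> levels [4 4 4 3 4]
  -> period-2 cycle: step 6 state = step 4 state
  -> state at step 7: (7-4) mod 2 = 1, same as step 5 -> [3 3 3 7 3]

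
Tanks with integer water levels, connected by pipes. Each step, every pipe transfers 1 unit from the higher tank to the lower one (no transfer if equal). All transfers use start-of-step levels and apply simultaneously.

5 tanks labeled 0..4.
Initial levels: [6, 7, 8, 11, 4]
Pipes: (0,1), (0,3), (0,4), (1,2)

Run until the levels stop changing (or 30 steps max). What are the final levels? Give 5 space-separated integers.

Answer: 8 6 8 7 7

Derivation:
Step 1: flows [1->0,3->0,0->4,2->1] -> levels [7 7 7 10 5]
Step 2: flows [0=1,3->0,0->4,1=2] -> levels [7 7 7 9 6]
Step 3: flows [0=1,3->0,0->4,1=2] -> levels [7 7 7 8 7]
Step 4: flows [0=1,3->0,0=4,1=2] -> levels [8 7 7 7 7]
Step 5: flows [0->1,0->3,0->4,1=2] -> levels [5 8 7 8 8]
Step 6: flows [1->0,3->0,4->0,1->2] -> levels [8 6 8 7 7]
Step 7: flows [0->1,0->3,0->4,2->1] -> levels [5 8 7 8 8]
  -> period-2 cycle: step 7 state = step 5 state; never stabilizes
  -> state at step 30: (30-5) mod 2 = 1, same as step 6 -> [8 6 8 7 7]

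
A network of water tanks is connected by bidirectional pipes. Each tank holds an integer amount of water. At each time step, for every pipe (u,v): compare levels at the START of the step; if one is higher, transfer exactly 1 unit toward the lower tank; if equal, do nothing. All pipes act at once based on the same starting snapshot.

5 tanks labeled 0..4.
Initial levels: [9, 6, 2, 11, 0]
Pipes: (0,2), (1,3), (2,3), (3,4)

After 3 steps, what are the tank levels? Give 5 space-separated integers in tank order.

Answer: 6 7 6 6 3

Derivation:
Step 1: flows [0->2,3->1,3->2,3->4] -> levels [8 7 4 8 1]
Step 2: flows [0->2,3->1,3->2,3->4] -> levels [7 8 6 5 2]
Step 3: flows [0->2,1->3,2->3,3->4] -> levels [6 7 6 6 3]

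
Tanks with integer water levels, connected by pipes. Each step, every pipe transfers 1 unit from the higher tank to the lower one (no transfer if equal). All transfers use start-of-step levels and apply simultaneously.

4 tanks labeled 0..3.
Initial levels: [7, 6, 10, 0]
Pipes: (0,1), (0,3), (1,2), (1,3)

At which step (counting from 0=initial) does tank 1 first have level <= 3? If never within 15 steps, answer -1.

Step 1: flows [0->1,0->3,2->1,1->3] -> levels [5 7 9 2]
Step 2: flows [1->0,0->3,2->1,1->3] -> levels [5 6 8 4]
Step 3: flows [1->0,0->3,2->1,1->3] -> levels [5 5 7 6]
Step 4: flows [0=1,3->0,2->1,3->1] -> levels [6 7 6 4]
Step 5: flows [1->0,0->3,1->2,1->3] -> levels [6 4 7 6]
Step 6: flows [0->1,0=3,2->1,3->1] -> levels [5 7 6 5]
Step 7: flows [1->0,0=3,1->2,1->3] -> levels [6 4 7 6]
  -> period-2 cycle (repeats step 5); tank 1 never drops to <=3
Tank 1 never reaches <=3 within 15 steps

Answer: -1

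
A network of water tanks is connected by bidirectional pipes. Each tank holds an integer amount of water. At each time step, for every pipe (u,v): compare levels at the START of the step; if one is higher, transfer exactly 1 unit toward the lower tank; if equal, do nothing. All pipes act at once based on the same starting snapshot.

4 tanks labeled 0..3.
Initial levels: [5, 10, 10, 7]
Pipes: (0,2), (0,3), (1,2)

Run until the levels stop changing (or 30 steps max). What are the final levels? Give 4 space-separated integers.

Step 1: flows [2->0,3->0,1=2] -> levels [7 10 9 6]
Step 2: flows [2->0,0->3,1->2] -> levels [7 9 9 7]
Step 3: flows [2->0,0=3,1=2] -> levels [8 9 8 7]
Step 4: flows [0=2,0->3,1->2] -> levels [7 8 9 8]
Step 5: flows [2->0,3->0,2->1] -> levels [9 9 7 7]
Step 6: flows [0->2,0->3,1->2] -> levels [7 8 9 8]
  -> period-2 cycle: step 6 state = step 4 state; never stabilizes
  -> state at step 30: (30-4) mod 2 = 0, same as step 4 -> [7 8 9 8]

Answer: 7 8 9 8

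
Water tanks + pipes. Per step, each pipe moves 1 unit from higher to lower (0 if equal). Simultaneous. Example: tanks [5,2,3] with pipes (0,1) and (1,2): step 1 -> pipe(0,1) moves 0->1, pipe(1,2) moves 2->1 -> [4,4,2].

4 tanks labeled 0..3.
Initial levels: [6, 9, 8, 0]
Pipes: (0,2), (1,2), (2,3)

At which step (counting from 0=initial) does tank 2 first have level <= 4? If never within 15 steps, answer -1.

Answer: 5

Derivation:
Step 1: flows [2->0,1->2,2->3] -> levels [7 8 7 1]
Step 2: flows [0=2,1->2,2->3] -> levels [7 7 7 2]
Step 3: flows [0=2,1=2,2->3] -> levels [7 7 6 3]
Step 4: flows [0->2,1->2,2->3] -> levels [6 6 7 4]
Step 5: flows [2->0,2->1,2->3] -> levels [7 7 4 5]
Tank 2 first reaches <=4 at step 5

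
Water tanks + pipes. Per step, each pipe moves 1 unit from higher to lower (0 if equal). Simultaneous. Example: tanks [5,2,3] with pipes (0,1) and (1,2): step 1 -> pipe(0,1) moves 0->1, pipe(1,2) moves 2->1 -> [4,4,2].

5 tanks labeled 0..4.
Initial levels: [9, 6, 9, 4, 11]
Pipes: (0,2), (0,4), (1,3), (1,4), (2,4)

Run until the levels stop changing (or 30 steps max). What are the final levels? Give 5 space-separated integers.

Answer: 8 6 8 8 9

Derivation:
Step 1: flows [0=2,4->0,1->3,4->1,4->2] -> levels [10 6 10 5 8]
Step 2: flows [0=2,0->4,1->3,4->1,2->4] -> levels [9 6 9 6 9]
Step 3: flows [0=2,0=4,1=3,4->1,2=4] -> levels [9 7 9 6 8]
Step 4: flows [0=2,0->4,1->3,4->1,2->4] -> levels [8 7 8 7 9]
Step 5: flows [0=2,4->0,1=3,4->1,4->2] -> levels [9 8 9 7 6]
Step 6: flows [0=2,0->4,1->3,1->4,2->4] -> levels [8 6 8 8 9]
Step 7: flows [0=2,4->0,3->1,4->1,4->2] -> levels [9 8 9 7 6]
  -> period-2 cycle: step 7 state = step 5 state; never stabilizes
  -> state at step 30: (30-5) mod 2 = 1, same as step 6 -> [8 6 8 8 9]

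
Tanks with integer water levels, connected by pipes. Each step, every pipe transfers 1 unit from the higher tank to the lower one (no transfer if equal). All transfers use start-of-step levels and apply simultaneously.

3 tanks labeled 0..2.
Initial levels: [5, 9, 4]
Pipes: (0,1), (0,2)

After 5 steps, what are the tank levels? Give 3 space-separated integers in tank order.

Step 1: flows [1->0,0->2] -> levels [5 8 5]
Step 2: flows [1->0,0=2] -> levels [6 7 5]
Step 3: flows [1->0,0->2] -> levels [6 6 6]
Step 4: flows [0=1,0=2] -> levels [6 6 6]
  -> stable; steps 5..5 unchanged -> [6 6 6]

Answer: 6 6 6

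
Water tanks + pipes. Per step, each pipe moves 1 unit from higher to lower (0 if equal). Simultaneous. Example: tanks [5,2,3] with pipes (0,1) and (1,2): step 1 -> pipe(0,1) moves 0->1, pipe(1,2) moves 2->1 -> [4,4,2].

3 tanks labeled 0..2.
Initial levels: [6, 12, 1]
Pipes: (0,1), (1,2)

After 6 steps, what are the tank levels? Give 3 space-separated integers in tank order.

Step 1: flows [1->0,1->2] -> levels [7 10 2]
Step 2: flows [1->0,1->2] -> levels [8 8 3]
Step 3: flows [0=1,1->2] -> levels [8 7 4]
Step 4: flows [0->1,1->2] -> levels [7 7 5]
Step 5: flows [0=1,1->2] -> levels [7 6 6]
Step 6: flows [0->1,1=2] -> levels [6 7 6]

Answer: 6 7 6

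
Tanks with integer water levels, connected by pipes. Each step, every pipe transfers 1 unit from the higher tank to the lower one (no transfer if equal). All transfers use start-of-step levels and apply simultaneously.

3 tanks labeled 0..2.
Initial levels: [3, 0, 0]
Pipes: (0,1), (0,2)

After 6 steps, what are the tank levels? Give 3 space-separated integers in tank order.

Answer: 1 1 1

Derivation:
Step 1: flows [0->1,0->2] -> levels [1 1 1]
Step 2: flows [0=1,0=2] -> levels [1 1 1]
  -> stable; steps 3..6 unchanged -> [1 1 1]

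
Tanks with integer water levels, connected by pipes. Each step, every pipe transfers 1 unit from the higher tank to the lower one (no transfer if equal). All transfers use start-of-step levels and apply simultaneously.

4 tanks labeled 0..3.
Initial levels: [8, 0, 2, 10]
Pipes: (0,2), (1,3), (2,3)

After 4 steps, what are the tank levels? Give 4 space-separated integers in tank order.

Answer: 6 4 5 5

Derivation:
Step 1: flows [0->2,3->1,3->2] -> levels [7 1 4 8]
Step 2: flows [0->2,3->1,3->2] -> levels [6 2 6 6]
Step 3: flows [0=2,3->1,2=3] -> levels [6 3 6 5]
Step 4: flows [0=2,3->1,2->3] -> levels [6 4 5 5]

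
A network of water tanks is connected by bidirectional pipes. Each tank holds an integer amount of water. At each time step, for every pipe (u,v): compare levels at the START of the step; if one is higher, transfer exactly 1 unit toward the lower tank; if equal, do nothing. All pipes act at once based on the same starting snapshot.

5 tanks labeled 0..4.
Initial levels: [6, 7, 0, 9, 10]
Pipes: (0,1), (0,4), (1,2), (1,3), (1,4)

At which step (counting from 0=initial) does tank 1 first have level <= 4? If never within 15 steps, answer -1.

Step 1: flows [1->0,4->0,1->2,3->1,4->1] -> levels [8 7 1 8 8]
Step 2: flows [0->1,0=4,1->2,3->1,4->1] -> levels [7 9 2 7 7]
Step 3: flows [1->0,0=4,1->2,1->3,1->4] -> levels [8 5 3 8 8]
Step 4: flows [0->1,0=4,1->2,3->1,4->1] -> levels [7 7 4 7 7]
Step 5: flows [0=1,0=4,1->2,1=3,1=4] -> levels [7 6 5 7 7]
Step 6: flows [0->1,0=4,1->2,3->1,4->1] -> levels [6 8 6 6 6]
Step 7: flows [1->0,0=4,1->2,1->3,1->4] -> levels [7 4 7 7 7]
Tank 1 first reaches <=4 at step 7

Answer: 7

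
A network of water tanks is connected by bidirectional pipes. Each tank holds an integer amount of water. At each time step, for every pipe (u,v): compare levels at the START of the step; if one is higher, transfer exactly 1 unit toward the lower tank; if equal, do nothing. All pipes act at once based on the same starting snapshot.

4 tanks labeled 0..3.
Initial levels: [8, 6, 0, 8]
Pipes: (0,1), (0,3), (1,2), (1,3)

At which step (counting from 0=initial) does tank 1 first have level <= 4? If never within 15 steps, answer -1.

Answer: 4

Derivation:
Step 1: flows [0->1,0=3,1->2,3->1] -> levels [7 7 1 7]
Step 2: flows [0=1,0=3,1->2,1=3] -> levels [7 6 2 7]
Step 3: flows [0->1,0=3,1->2,3->1] -> levels [6 7 3 6]
Step 4: flows [1->0,0=3,1->2,1->3] -> levels [7 4 4 7]
Tank 1 first reaches <=4 at step 4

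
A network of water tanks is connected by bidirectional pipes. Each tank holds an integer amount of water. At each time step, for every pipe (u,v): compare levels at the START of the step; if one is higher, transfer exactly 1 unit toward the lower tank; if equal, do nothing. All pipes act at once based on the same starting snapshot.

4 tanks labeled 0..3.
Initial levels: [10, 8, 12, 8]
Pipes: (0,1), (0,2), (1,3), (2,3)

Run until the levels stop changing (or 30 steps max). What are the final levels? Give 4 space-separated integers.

Answer: 9 10 9 10

Derivation:
Step 1: flows [0->1,2->0,1=3,2->3] -> levels [10 9 10 9]
Step 2: flows [0->1,0=2,1=3,2->3] -> levels [9 10 9 10]
Step 3: flows [1->0,0=2,1=3,3->2] -> levels [10 9 10 9]
  -> period-2 cycle: step 3 state = step 1 state; never stabilizes
  -> state at step 30: (30-1) mod 2 = 1, same as step 2 -> [9 10 9 10]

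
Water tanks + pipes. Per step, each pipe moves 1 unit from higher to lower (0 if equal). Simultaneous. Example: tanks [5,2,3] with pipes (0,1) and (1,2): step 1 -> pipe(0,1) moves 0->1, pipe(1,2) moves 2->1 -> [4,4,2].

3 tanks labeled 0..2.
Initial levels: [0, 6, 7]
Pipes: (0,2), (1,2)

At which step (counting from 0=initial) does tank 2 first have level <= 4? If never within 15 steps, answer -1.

Answer: 4

Derivation:
Step 1: flows [2->0,2->1] -> levels [1 7 5]
Step 2: flows [2->0,1->2] -> levels [2 6 5]
Step 3: flows [2->0,1->2] -> levels [3 5 5]
Step 4: flows [2->0,1=2] -> levels [4 5 4]
Tank 2 first reaches <=4 at step 4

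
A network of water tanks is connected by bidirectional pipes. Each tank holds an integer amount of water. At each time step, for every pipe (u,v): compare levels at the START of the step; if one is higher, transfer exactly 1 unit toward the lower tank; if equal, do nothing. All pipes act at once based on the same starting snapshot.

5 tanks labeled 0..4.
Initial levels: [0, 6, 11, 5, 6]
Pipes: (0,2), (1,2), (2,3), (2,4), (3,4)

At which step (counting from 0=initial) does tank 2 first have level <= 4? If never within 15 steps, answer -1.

Step 1: flows [2->0,2->1,2->3,2->4,4->3] -> levels [1 7 7 7 6]
Step 2: flows [2->0,1=2,2=3,2->4,3->4] -> levels [2 7 5 6 8]
Step 3: flows [2->0,1->2,3->2,4->2,4->3] -> levels [3 6 7 6 6]
Step 4: flows [2->0,2->1,2->3,2->4,3=4] -> levels [4 7 3 7 7]
Tank 2 first reaches <=4 at step 4

Answer: 4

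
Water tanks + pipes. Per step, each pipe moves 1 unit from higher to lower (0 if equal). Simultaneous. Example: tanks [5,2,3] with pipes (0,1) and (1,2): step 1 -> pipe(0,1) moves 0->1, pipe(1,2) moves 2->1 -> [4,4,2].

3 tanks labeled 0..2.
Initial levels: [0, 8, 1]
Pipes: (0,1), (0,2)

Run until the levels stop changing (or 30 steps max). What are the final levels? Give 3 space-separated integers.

Answer: 3 3 3

Derivation:
Step 1: flows [1->0,2->0] -> levels [2 7 0]
Step 2: flows [1->0,0->2] -> levels [2 6 1]
Step 3: flows [1->0,0->2] -> levels [2 5 2]
Step 4: flows [1->0,0=2] -> levels [3 4 2]
Step 5: flows [1->0,0->2] -> levels [3 3 3]
Step 6: flows [0=1,0=2] -> levels [3 3 3]
  -> stable (no change)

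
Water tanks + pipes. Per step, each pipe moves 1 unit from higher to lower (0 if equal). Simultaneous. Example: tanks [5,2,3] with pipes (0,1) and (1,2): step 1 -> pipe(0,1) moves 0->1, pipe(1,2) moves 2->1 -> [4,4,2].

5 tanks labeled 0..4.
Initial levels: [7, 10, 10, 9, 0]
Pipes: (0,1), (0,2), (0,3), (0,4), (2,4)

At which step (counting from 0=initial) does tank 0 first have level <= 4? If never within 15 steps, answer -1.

Answer: -1

Derivation:
Step 1: flows [1->0,2->0,3->0,0->4,2->4] -> levels [9 9 8 8 2]
Step 2: flows [0=1,0->2,0->3,0->4,2->4] -> levels [6 9 8 9 4]
Step 3: flows [1->0,2->0,3->0,0->4,2->4] -> levels [8 8 6 8 6]
Step 4: flows [0=1,0->2,0=3,0->4,2=4] -> levels [6 8 7 8 7]
Step 5: flows [1->0,2->0,3->0,4->0,2=4] -> levels [10 7 6 7 6]
Step 6: flows [0->1,0->2,0->3,0->4,2=4] -> levels [6 8 7 8 7]
  -> period-2 cycle (repeats step 4); tank 0 never drops to <=4
Tank 0 never reaches <=4 within 15 steps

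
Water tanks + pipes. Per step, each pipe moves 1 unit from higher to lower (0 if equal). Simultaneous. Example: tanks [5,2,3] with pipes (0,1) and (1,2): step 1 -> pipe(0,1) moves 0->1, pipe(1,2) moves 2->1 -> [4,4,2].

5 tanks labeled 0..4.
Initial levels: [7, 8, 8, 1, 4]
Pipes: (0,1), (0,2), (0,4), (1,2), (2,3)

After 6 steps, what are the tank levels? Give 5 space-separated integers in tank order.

Answer: 5 5 7 5 6

Derivation:
Step 1: flows [1->0,2->0,0->4,1=2,2->3] -> levels [8 7 6 2 5]
Step 2: flows [0->1,0->2,0->4,1->2,2->3] -> levels [5 7 7 3 6]
Step 3: flows [1->0,2->0,4->0,1=2,2->3] -> levels [8 6 5 4 5]
Step 4: flows [0->1,0->2,0->4,1->2,2->3] -> levels [5 6 6 5 6]
Step 5: flows [1->0,2->0,4->0,1=2,2->3] -> levels [8 5 4 6 5]
Step 6: flows [0->1,0->2,0->4,1->2,3->2] -> levels [5 5 7 5 6]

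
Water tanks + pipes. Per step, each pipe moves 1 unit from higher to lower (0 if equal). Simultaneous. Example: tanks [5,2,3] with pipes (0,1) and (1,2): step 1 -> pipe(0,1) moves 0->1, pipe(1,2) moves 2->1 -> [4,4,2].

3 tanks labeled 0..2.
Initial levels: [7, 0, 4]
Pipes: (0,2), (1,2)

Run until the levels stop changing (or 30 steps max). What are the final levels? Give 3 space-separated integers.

Answer: 4 4 3

Derivation:
Step 1: flows [0->2,2->1] -> levels [6 1 4]
Step 2: flows [0->2,2->1] -> levels [5 2 4]
Step 3: flows [0->2,2->1] -> levels [4 3 4]
Step 4: flows [0=2,2->1] -> levels [4 4 3]
Step 5: flows [0->2,1->2] -> levels [3 3 5]
Step 6: flows [2->0,2->1] -> levels [4 4 3]
  -> period-2 cycle: step 6 state = step 4 state; never stabilizes
  -> state at step 30: (30-4) mod 2 = 0, same as step 4 -> [4 4 3]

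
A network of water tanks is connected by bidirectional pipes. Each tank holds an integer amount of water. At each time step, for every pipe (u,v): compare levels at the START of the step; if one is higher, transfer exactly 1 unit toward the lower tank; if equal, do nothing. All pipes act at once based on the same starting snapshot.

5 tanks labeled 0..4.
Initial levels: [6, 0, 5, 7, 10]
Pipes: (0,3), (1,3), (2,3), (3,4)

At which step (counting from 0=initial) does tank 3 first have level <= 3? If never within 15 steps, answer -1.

Answer: 5

Derivation:
Step 1: flows [3->0,3->1,3->2,4->3] -> levels [7 1 6 5 9]
Step 2: flows [0->3,3->1,2->3,4->3] -> levels [6 2 5 7 8]
Step 3: flows [3->0,3->1,3->2,4->3] -> levels [7 3 6 5 7]
Step 4: flows [0->3,3->1,2->3,4->3] -> levels [6 4 5 7 6]
Step 5: flows [3->0,3->1,3->2,3->4] -> levels [7 5 6 3 7]
Tank 3 first reaches <=3 at step 5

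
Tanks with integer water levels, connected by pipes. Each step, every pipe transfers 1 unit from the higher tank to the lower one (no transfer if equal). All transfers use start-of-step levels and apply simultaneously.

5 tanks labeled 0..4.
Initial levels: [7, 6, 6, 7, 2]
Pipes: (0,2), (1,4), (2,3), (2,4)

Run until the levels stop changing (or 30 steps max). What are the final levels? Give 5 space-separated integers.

Answer: 7 4 4 7 6

Derivation:
Step 1: flows [0->2,1->4,3->2,2->4] -> levels [6 5 7 6 4]
Step 2: flows [2->0,1->4,2->3,2->4] -> levels [7 4 4 7 6]
Step 3: flows [0->2,4->1,3->2,4->2] -> levels [6 5 7 6 4]
  -> period-2 cycle: step 3 state = step 1 state; never stabilizes
  -> state at step 30: (30-1) mod 2 = 1, same as step 2 -> [7 4 4 7 6]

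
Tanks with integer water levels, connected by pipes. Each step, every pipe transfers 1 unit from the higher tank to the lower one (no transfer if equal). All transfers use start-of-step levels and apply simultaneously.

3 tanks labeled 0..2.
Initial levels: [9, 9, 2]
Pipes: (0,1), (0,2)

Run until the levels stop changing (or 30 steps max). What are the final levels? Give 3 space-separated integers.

Answer: 8 6 6

Derivation:
Step 1: flows [0=1,0->2] -> levels [8 9 3]
Step 2: flows [1->0,0->2] -> levels [8 8 4]
Step 3: flows [0=1,0->2] -> levels [7 8 5]
Step 4: flows [1->0,0->2] -> levels [7 7 6]
Step 5: flows [0=1,0->2] -> levels [6 7 7]
Step 6: flows [1->0,2->0] -> levels [8 6 6]
Step 7: flows [0->1,0->2] -> levels [6 7 7]
  -> period-2 cycle: step 7 state = step 5 state; never stabilizes
  -> state at step 30: (30-5) mod 2 = 1, same as step 6 -> [8 6 6]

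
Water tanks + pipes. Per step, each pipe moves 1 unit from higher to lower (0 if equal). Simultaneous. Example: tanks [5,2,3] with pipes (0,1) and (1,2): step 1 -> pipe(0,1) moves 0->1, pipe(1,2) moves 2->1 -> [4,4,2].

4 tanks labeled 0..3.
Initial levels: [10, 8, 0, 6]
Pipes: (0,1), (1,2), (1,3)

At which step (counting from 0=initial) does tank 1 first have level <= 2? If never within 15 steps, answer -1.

Step 1: flows [0->1,1->2,1->3] -> levels [9 7 1 7]
Step 2: flows [0->1,1->2,1=3] -> levels [8 7 2 7]
Step 3: flows [0->1,1->2,1=3] -> levels [7 7 3 7]
Step 4: flows [0=1,1->2,1=3] -> levels [7 6 4 7]
Step 5: flows [0->1,1->2,3->1] -> levels [6 7 5 6]
Step 6: flows [1->0,1->2,1->3] -> levels [7 4 6 7]
Step 7: flows [0->1,2->1,3->1] -> levels [6 7 5 6]
  -> period-2 cycle (repeats step 5); tank 1 never drops to <=2
Tank 1 never reaches <=2 within 15 steps

Answer: -1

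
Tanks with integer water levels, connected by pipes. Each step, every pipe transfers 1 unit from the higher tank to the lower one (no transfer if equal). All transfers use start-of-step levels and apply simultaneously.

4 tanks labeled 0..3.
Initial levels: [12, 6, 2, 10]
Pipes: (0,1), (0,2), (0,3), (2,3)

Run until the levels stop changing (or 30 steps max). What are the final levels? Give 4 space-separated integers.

Step 1: flows [0->1,0->2,0->3,3->2] -> levels [9 7 4 10]
Step 2: flows [0->1,0->2,3->0,3->2] -> levels [8 8 6 8]
Step 3: flows [0=1,0->2,0=3,3->2] -> levels [7 8 8 7]
Step 4: flows [1->0,2->0,0=3,2->3] -> levels [9 7 6 8]
Step 5: flows [0->1,0->2,0->3,3->2] -> levels [6 8 8 8]
Step 6: flows [1->0,2->0,3->0,2=3] -> levels [9 7 7 7]
Step 7: flows [0->1,0->2,0->3,2=3] -> levels [6 8 8 8]
  -> period-2 cycle: step 7 state = step 5 state; never stabilizes
  -> state at step 30: (30-5) mod 2 = 1, same as step 6 -> [9 7 7 7]

Answer: 9 7 7 7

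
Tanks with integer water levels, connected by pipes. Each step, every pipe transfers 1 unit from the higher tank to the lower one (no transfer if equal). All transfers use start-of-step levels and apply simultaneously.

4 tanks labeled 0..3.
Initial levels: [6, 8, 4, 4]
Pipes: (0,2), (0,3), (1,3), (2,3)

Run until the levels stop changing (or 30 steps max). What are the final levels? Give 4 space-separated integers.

Answer: 6 6 6 4

Derivation:
Step 1: flows [0->2,0->3,1->3,2=3] -> levels [4 7 5 6]
Step 2: flows [2->0,3->0,1->3,3->2] -> levels [6 6 5 5]
Step 3: flows [0->2,0->3,1->3,2=3] -> levels [4 5 6 7]
Step 4: flows [2->0,3->0,3->1,3->2] -> levels [6 6 6 4]
Step 5: flows [0=2,0->3,1->3,2->3] -> levels [5 5 5 7]
Step 6: flows [0=2,3->0,3->1,3->2] -> levels [6 6 6 4]
  -> period-2 cycle: step 6 state = step 4 state; never stabilizes
  -> state at step 30: (30-4) mod 2 = 0, same as step 4 -> [6 6 6 4]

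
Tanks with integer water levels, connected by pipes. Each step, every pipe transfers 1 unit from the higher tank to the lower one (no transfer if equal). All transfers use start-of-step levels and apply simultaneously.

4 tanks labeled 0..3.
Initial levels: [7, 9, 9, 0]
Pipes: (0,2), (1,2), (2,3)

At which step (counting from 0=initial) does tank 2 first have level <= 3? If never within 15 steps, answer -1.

Step 1: flows [2->0,1=2,2->3] -> levels [8 9 7 1]
Step 2: flows [0->2,1->2,2->3] -> levels [7 8 8 2]
Step 3: flows [2->0,1=2,2->3] -> levels [8 8 6 3]
Step 4: flows [0->2,1->2,2->3] -> levels [7 7 7 4]
Step 5: flows [0=2,1=2,2->3] -> levels [7 7 6 5]
Step 6: flows [0->2,1->2,2->3] -> levels [6 6 7 6]
Step 7: flows [2->0,2->1,2->3] -> levels [7 7 4 7]
Step 8: flows [0->2,1->2,3->2] -> levels [6 6 7 6]
  -> period-2 cycle (repeats step 6); tank 2 never drops to <=3
Tank 2 never reaches <=3 within 15 steps

Answer: -1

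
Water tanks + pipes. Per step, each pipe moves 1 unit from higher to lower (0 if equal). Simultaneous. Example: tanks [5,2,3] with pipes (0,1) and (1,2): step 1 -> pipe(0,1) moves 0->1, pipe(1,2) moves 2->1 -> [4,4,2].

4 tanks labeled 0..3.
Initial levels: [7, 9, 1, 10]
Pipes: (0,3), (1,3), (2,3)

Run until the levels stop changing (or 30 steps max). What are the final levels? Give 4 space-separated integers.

Answer: 7 7 5 8

Derivation:
Step 1: flows [3->0,3->1,3->2] -> levels [8 10 2 7]
Step 2: flows [0->3,1->3,3->2] -> levels [7 9 3 8]
Step 3: flows [3->0,1->3,3->2] -> levels [8 8 4 7]
Step 4: flows [0->3,1->3,3->2] -> levels [7 7 5 8]
Step 5: flows [3->0,3->1,3->2] -> levels [8 8 6 5]
Step 6: flows [0->3,1->3,2->3] -> levels [7 7 5 8]
  -> period-2 cycle: step 6 state = step 4 state; never stabilizes
  -> state at step 30: (30-4) mod 2 = 0, same as step 4 -> [7 7 5 8]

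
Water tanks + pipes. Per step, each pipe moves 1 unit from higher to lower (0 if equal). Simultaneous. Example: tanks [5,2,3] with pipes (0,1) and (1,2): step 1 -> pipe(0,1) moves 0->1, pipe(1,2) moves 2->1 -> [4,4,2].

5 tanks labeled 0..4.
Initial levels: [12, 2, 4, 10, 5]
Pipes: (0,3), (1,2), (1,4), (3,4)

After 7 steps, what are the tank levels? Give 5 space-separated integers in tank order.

Answer: 8 6 5 7 7

Derivation:
Step 1: flows [0->3,2->1,4->1,3->4] -> levels [11 4 3 10 5]
Step 2: flows [0->3,1->2,4->1,3->4] -> levels [10 4 4 10 5]
Step 3: flows [0=3,1=2,4->1,3->4] -> levels [10 5 4 9 5]
Step 4: flows [0->3,1->2,1=4,3->4] -> levels [9 4 5 9 6]
Step 5: flows [0=3,2->1,4->1,3->4] -> levels [9 6 4 8 6]
Step 6: flows [0->3,1->2,1=4,3->4] -> levels [8 5 5 8 7]
Step 7: flows [0=3,1=2,4->1,3->4] -> levels [8 6 5 7 7]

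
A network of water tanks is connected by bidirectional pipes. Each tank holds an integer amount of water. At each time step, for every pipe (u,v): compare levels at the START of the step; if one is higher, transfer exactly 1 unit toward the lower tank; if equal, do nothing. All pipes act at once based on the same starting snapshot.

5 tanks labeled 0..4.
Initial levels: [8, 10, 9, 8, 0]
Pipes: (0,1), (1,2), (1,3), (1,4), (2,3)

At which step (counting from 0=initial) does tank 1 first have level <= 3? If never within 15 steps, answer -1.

Answer: -1

Derivation:
Step 1: flows [1->0,1->2,1->3,1->4,2->3] -> levels [9 6 9 10 1]
Step 2: flows [0->1,2->1,3->1,1->4,3->2] -> levels [8 8 9 8 2]
Step 3: flows [0=1,2->1,1=3,1->4,2->3] -> levels [8 8 7 9 3]
Step 4: flows [0=1,1->2,3->1,1->4,3->2] -> levels [8 7 9 7 4]
Step 5: flows [0->1,2->1,1=3,1->4,2->3] -> levels [7 8 7 8 5]
Step 6: flows [1->0,1->2,1=3,1->4,3->2] -> levels [8 5 9 7 6]
Step 7: flows [0->1,2->1,3->1,4->1,2->3] -> levels [7 9 7 7 5]
Step 8: flows [1->0,1->2,1->3,1->4,2=3] -> levels [8 5 8 8 6]
Step 9: flows [0->1,2->1,3->1,4->1,2=3] -> levels [7 9 7 7 5]
  -> period-2 cycle (repeats step 7); tank 1 never drops to <=3
Tank 1 never reaches <=3 within 15 steps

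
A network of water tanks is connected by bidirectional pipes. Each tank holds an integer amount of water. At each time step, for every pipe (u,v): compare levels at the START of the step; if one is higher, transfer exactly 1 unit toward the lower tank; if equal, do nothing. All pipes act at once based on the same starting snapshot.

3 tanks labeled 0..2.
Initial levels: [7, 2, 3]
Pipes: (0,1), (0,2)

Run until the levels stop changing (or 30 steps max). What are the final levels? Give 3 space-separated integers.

Answer: 3 4 5

Derivation:
Step 1: flows [0->1,0->2] -> levels [5 3 4]
Step 2: flows [0->1,0->2] -> levels [3 4 5]
Step 3: flows [1->0,2->0] -> levels [5 3 4]
  -> period-2 cycle: step 3 state = step 1 state; never stabilizes
  -> state at step 30: (30-1) mod 2 = 1, same as step 2 -> [3 4 5]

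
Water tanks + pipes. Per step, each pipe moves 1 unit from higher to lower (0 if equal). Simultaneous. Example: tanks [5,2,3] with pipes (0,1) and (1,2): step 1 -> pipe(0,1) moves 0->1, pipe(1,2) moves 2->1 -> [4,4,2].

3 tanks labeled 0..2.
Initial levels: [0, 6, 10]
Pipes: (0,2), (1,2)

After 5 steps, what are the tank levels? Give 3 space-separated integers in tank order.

Answer: 5 6 5

Derivation:
Step 1: flows [2->0,2->1] -> levels [1 7 8]
Step 2: flows [2->0,2->1] -> levels [2 8 6]
Step 3: flows [2->0,1->2] -> levels [3 7 6]
Step 4: flows [2->0,1->2] -> levels [4 6 6]
Step 5: flows [2->0,1=2] -> levels [5 6 5]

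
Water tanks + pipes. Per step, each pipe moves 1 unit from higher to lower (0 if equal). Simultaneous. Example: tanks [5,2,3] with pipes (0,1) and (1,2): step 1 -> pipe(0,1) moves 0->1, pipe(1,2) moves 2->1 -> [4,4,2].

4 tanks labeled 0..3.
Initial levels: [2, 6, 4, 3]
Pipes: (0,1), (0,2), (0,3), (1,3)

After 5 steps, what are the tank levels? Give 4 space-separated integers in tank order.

Step 1: flows [1->0,2->0,3->0,1->3] -> levels [5 4 3 3]
Step 2: flows [0->1,0->2,0->3,1->3] -> levels [2 4 4 5]
Step 3: flows [1->0,2->0,3->0,3->1] -> levels [5 4 3 3]
  -> period-2 cycle: step 3 state = step 1 state
  -> state at step 5: (5-1) mod 2 = 0, same as step 1 -> [5 4 3 3]

Answer: 5 4 3 3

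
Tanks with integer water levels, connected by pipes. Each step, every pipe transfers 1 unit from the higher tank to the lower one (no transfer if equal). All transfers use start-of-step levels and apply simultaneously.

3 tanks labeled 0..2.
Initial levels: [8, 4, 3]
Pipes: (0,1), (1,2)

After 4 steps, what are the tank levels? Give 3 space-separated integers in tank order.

Step 1: flows [0->1,1->2] -> levels [7 4 4]
Step 2: flows [0->1,1=2] -> levels [6 5 4]
Step 3: flows [0->1,1->2] -> levels [5 5 5]
Step 4: flows [0=1,1=2] -> levels [5 5 5]

Answer: 5 5 5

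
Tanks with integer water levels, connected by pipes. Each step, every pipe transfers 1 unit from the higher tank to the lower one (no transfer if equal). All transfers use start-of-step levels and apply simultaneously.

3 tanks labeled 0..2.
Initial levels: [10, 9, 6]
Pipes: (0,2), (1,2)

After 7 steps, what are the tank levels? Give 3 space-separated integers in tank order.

Step 1: flows [0->2,1->2] -> levels [9 8 8]
Step 2: flows [0->2,1=2] -> levels [8 8 9]
Step 3: flows [2->0,2->1] -> levels [9 9 7]
Step 4: flows [0->2,1->2] -> levels [8 8 9]
  -> period-2 cycle: step 4 state = step 2 state
  -> state at step 7: (7-2) mod 2 = 1, same as step 3 -> [9 9 7]

Answer: 9 9 7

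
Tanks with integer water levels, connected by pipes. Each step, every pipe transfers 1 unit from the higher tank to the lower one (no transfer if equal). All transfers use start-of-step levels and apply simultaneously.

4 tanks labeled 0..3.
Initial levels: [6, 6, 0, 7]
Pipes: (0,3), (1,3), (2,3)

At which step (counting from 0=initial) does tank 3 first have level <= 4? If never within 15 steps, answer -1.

Answer: 1

Derivation:
Step 1: flows [3->0,3->1,3->2] -> levels [7 7 1 4]
Tank 3 first reaches <=4 at step 1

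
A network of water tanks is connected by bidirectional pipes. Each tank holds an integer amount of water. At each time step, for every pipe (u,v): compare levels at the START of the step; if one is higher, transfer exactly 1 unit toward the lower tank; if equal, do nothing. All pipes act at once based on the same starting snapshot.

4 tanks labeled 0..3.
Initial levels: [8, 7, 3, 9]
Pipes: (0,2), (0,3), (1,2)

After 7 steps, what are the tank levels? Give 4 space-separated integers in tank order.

Answer: 8 7 5 7

Derivation:
Step 1: flows [0->2,3->0,1->2] -> levels [8 6 5 8]
Step 2: flows [0->2,0=3,1->2] -> levels [7 5 7 8]
Step 3: flows [0=2,3->0,2->1] -> levels [8 6 6 7]
Step 4: flows [0->2,0->3,1=2] -> levels [6 6 7 8]
Step 5: flows [2->0,3->0,2->1] -> levels [8 7 5 7]
Step 6: flows [0->2,0->3,1->2] -> levels [6 6 7 8]
  -> period-2 cycle: step 6 state = step 4 state
  -> state at step 7: (7-4) mod 2 = 1, same as step 5 -> [8 7 5 7]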